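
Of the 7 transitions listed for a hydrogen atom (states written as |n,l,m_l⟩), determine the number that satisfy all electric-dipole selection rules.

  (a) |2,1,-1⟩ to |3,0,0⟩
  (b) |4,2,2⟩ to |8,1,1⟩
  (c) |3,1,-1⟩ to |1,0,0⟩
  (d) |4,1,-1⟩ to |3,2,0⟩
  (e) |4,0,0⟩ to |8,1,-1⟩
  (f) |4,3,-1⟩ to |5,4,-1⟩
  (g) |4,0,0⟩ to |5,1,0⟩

7

(a) allowed
(b) allowed
(c) allowed
(d) allowed
(e) allowed
(f) allowed
(g) allowed
Total allowed: 7 of 7.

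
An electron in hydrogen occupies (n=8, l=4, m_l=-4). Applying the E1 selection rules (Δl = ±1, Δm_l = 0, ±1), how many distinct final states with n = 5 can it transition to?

1

E1 requires Δl = ±1, so l_f ∈ {3, 5}; with 0 ≤ l_f ≤ n_f−1 = 4, the allowed l_f values are {3}.
For l_f = 3: m_f ∈ {m_i−1, m_i, m_i+1} ∩ [−3, 3] = {-3} → 1 state.
Total: 1.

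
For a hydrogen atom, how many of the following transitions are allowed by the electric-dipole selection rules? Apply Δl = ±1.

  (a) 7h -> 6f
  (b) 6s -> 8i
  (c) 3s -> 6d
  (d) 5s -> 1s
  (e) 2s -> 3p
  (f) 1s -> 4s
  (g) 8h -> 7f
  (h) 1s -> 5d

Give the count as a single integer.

1

(a) forbidden — Δl = -2 (E1 requires Δl = ±1)
(b) forbidden — Δl = +6 (E1 requires Δl = ±1)
(c) forbidden — Δl = +2 (E1 requires Δl = ±1)
(d) forbidden — Δl = +0 (E1 requires Δl = ±1)
(e) allowed
(f) forbidden — Δl = +0 (E1 requires Δl = ±1)
(g) forbidden — Δl = -2 (E1 requires Δl = ±1)
(h) forbidden — Δl = +2 (E1 requires Δl = ±1)
Total allowed: 1 of 8.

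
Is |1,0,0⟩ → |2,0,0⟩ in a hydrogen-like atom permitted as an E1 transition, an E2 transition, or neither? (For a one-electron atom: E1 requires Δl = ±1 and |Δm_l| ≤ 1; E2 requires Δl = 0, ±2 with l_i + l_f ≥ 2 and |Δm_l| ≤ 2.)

neither

Δl = 0 − 0 = +0; l_i + l_f = 0.
Δm_l = +0.
E1 (Δl = ±1, |Δm_l| ≤ 1): not satisfied.
E2 (Δl = 0,±2, l_i+l_f ≥ 2, |Δm_l| ≤ 2): not satisfied.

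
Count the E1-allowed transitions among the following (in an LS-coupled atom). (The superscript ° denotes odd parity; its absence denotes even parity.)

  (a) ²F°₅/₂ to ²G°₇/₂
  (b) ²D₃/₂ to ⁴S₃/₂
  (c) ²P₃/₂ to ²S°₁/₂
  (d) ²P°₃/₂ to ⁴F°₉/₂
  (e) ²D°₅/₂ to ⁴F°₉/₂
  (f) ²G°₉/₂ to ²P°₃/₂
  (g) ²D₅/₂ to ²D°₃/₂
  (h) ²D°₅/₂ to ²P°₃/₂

2

(a) forbidden (parity fails)
(b) forbidden (parity, ΔS, ΔL fail)
(c) allowed
(d) forbidden (parity, ΔS, ΔL, ΔJ fail)
(e) forbidden (parity, ΔS, ΔJ fail)
(f) forbidden (parity, ΔL, ΔJ fail)
(g) allowed
(h) forbidden (parity fails)
Total allowed: 2 of 8.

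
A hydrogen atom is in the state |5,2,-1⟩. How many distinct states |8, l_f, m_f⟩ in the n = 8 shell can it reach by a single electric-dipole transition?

E1 requires Δl = ±1, so l_f ∈ {1, 3}; with 0 ≤ l_f ≤ n_f−1 = 7, the allowed l_f values are {1, 3}.
For l_f = 1: m_f ∈ {m_i−1, m_i, m_i+1} ∩ [−1, 1] = {-1, 0} → 2 states.
For l_f = 3: m_f ∈ {m_i−1, m_i, m_i+1} ∩ [−3, 3] = {-2, -1, 0} → 3 states.
Total: 5.

5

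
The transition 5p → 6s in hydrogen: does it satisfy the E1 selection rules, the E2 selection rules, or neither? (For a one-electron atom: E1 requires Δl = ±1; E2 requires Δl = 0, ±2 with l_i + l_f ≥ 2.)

Δl = 0 − 1 = -1; l_i + l_f = 1.
E1 (Δl = ±1): satisfied.
E2 (Δl = 0,±2, l_i+l_f ≥ 2): not satisfied.

E1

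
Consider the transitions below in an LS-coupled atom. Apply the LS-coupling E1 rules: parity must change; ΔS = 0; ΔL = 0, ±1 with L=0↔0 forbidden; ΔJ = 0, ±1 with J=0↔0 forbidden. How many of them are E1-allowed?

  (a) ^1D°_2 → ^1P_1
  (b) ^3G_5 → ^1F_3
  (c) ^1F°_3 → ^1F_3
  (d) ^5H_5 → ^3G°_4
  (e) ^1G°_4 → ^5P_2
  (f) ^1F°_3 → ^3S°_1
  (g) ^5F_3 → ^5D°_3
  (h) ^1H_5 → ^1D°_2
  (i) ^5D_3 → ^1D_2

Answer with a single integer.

3

(a) allowed
(b) forbidden (parity, ΔS, ΔJ fail)
(c) allowed
(d) forbidden (ΔS fails)
(e) forbidden (ΔS, ΔL, ΔJ fail)
(f) forbidden (parity, ΔS, ΔL, ΔJ fail)
(g) allowed
(h) forbidden (ΔL, ΔJ fail)
(i) forbidden (parity, ΔS fail)
Total allowed: 3 of 9.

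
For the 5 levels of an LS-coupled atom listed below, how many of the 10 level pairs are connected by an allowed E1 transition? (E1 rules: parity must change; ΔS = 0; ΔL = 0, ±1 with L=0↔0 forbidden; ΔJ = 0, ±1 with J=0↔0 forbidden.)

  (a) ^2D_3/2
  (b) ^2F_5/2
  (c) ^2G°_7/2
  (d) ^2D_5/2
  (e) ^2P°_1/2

2

(a)–(b): forbidden (parity).
(a)–(c): forbidden (ΔL, ΔJ).
(a)–(d): forbidden (parity).
(a)–(e): allowed.
(b)–(c): allowed.
(b)–(d): forbidden (parity).
(b)–(e): forbidden (ΔL, ΔJ).
(c)–(d): forbidden (ΔL).
(c)–(e): forbidden (parity, ΔL, ΔJ).
(d)–(e): forbidden (ΔJ).
Allowed pairs: 2 of 10.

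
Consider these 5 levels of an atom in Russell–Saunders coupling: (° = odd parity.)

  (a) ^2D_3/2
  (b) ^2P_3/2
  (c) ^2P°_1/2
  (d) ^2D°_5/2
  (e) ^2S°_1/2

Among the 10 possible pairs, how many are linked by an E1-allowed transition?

5

(a)–(b): forbidden (parity).
(a)–(c): allowed.
(a)–(d): allowed.
(a)–(e): forbidden (ΔL).
(b)–(c): allowed.
(b)–(d): allowed.
(b)–(e): allowed.
(c)–(d): forbidden (parity, ΔJ).
(c)–(e): forbidden (parity).
(d)–(e): forbidden (parity, ΔL, ΔJ).
Allowed pairs: 5 of 10.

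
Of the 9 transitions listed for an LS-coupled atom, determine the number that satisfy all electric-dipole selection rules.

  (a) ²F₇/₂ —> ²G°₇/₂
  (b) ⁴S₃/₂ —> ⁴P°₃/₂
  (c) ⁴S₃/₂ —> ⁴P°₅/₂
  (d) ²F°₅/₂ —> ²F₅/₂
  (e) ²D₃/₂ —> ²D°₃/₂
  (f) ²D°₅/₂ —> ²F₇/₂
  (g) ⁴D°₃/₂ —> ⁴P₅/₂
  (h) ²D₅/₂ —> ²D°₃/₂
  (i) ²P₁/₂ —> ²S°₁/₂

(a) allowed
(b) allowed
(c) allowed
(d) allowed
(e) allowed
(f) allowed
(g) allowed
(h) allowed
(i) allowed
Total allowed: 9 of 9.

9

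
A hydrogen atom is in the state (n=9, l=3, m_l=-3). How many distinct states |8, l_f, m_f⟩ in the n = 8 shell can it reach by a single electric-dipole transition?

4

E1 requires Δl = ±1, so l_f ∈ {2, 4}; with 0 ≤ l_f ≤ n_f−1 = 7, the allowed l_f values are {2, 4}.
For l_f = 2: m_f ∈ {m_i−1, m_i, m_i+1} ∩ [−2, 2] = {-2} → 1 state.
For l_f = 4: m_f ∈ {m_i−1, m_i, m_i+1} ∩ [−4, 4] = {-4, -3, -2} → 3 states.
Total: 4.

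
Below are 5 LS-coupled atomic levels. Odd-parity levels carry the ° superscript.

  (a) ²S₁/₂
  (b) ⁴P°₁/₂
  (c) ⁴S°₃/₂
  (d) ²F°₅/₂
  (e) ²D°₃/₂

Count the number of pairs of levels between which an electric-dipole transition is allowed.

0

(a)–(b): forbidden (ΔS).
(a)–(c): forbidden (ΔS, ΔL).
(a)–(d): forbidden (ΔL, ΔJ).
(a)–(e): forbidden (ΔL).
(b)–(c): forbidden (parity).
(b)–(d): forbidden (parity, ΔS, ΔL, ΔJ).
(b)–(e): forbidden (parity, ΔS).
(c)–(d): forbidden (parity, ΔS, ΔL).
(c)–(e): forbidden (parity, ΔS, ΔL).
(d)–(e): forbidden (parity).
Allowed pairs: 0 of 10.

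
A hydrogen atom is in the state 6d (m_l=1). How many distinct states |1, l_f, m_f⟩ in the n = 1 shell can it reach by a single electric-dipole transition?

E1 requires l_f ∈ {1, 3}, but neither lies in [0, 0], so no final state is reachable.
Total: 0.

0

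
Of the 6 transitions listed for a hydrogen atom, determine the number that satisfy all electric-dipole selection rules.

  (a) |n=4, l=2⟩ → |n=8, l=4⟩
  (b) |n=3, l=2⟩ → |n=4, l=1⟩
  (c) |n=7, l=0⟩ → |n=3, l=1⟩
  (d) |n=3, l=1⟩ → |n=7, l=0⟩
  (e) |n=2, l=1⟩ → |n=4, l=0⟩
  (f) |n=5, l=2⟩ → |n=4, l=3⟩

5

(a) forbidden — Δl = +2 (E1 requires Δl = ±1)
(b) allowed
(c) allowed
(d) allowed
(e) allowed
(f) allowed
Total allowed: 5 of 6.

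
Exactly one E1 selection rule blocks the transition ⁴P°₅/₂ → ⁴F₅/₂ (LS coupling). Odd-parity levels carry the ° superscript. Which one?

Initial level: S=3/2, L=1, J=5/2, parity odd. Final level: S=3/2, L=3, J=5/2, parity even.
ΔS = 0: S: 3/2 → 3/2 — passes.
ΔJ = 0, ±1 (not J=0↔0): J: 5/2 → 5/2, ΔJ = +0 — passes.
Parity must change: odd → even — passes.
ΔL = 0, ±1 (not L=0↔0): L: 1 → 3, ΔL = +2 — fails.

the ΔL = 0, ±1 rule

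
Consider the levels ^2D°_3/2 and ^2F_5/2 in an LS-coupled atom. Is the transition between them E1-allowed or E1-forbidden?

Reading off the term symbols: S 1/2→1/2, L 2→3, J 3/2→5/2, parity odd→even.
Parity must change: odd → even — ok.
ΔS = 0: S: 1/2 → 1/2 — ok.
ΔL = 0, ±1 (not L=0↔0): L: 2 → 3, ΔL = +1 — ok.
ΔJ = 0, ±1 (not J=0↔0): J: 3/2 → 5/2, ΔJ = +1 — ok.
All four E1 rules are satisfied.

allowed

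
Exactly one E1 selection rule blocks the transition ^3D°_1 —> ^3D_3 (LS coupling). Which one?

the ΔJ = 0, ±1 rule

ΔS = 0: S: 1 → 1 — passes.
ΔJ = 0, ±1 (not J=0↔0): J: 1 → 3, ΔJ = +2 — fails.
ΔL = 0, ±1 (not L=0↔0): L: 2 → 2, ΔL = +0 — passes.
Parity must change: odd → even — passes.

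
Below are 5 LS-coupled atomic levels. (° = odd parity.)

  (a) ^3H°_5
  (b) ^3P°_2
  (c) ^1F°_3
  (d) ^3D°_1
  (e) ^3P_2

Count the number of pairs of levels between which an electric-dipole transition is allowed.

(a)–(b): forbidden (parity, ΔL, ΔJ).
(a)–(c): forbidden (parity, ΔS, ΔL, ΔJ).
(a)–(d): forbidden (parity, ΔL, ΔJ).
(a)–(e): forbidden (ΔL, ΔJ).
(b)–(c): forbidden (parity, ΔS, ΔL).
(b)–(d): forbidden (parity).
(b)–(e): allowed.
(c)–(d): forbidden (parity, ΔS, ΔJ).
(c)–(e): forbidden (ΔS, ΔL).
(d)–(e): allowed.
Allowed pairs: 2 of 10.

2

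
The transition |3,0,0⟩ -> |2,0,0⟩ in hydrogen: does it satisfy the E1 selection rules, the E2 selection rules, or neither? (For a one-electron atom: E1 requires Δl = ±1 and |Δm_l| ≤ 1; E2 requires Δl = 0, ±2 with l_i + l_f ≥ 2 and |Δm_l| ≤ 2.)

neither

Δl = 0 − 0 = +0; l_i + l_f = 0.
Δm_l = +0.
E1 (Δl = ±1, |Δm_l| ≤ 1): not satisfied.
E2 (Δl = 0,±2, l_i+l_f ≥ 2, |Δm_l| ≤ 2): not satisfied.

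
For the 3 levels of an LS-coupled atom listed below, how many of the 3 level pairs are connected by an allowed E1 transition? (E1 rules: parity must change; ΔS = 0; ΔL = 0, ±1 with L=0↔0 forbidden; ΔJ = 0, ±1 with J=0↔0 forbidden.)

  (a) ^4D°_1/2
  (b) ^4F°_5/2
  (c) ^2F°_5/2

(a)–(b): forbidden (parity, ΔJ).
(a)–(c): forbidden (parity, ΔS, ΔJ).
(b)–(c): forbidden (parity, ΔS).
Allowed pairs: 0 of 3.

0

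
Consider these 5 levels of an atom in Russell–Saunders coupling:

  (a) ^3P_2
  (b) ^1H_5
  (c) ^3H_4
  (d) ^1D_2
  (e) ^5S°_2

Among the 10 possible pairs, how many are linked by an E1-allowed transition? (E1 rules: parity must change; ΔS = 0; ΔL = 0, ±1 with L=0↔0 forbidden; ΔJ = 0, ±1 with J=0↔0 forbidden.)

0

(a)–(b): forbidden (parity, ΔS, ΔL, ΔJ).
(a)–(c): forbidden (parity, ΔL, ΔJ).
(a)–(d): forbidden (parity, ΔS).
(a)–(e): forbidden (ΔS).
(b)–(c): forbidden (parity, ΔS).
(b)–(d): forbidden (parity, ΔL, ΔJ).
(b)–(e): forbidden (ΔS, ΔL, ΔJ).
(c)–(d): forbidden (parity, ΔS, ΔL, ΔJ).
(c)–(e): forbidden (ΔS, ΔL, ΔJ).
(d)–(e): forbidden (ΔS, ΔL).
Allowed pairs: 0 of 10.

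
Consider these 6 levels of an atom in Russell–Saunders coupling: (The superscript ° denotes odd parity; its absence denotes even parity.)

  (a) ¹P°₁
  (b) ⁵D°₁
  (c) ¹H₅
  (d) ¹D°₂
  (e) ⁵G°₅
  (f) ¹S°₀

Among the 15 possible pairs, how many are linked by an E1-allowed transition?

(a)–(b): forbidden (parity, ΔS).
(a)–(c): forbidden (ΔL, ΔJ).
(a)–(d): forbidden (parity).
(a)–(e): forbidden (parity, ΔS, ΔL, ΔJ).
(a)–(f): forbidden (parity).
(b)–(c): forbidden (ΔS, ΔL, ΔJ).
(b)–(d): forbidden (parity, ΔS).
(b)–(e): forbidden (parity, ΔL, ΔJ).
(b)–(f): forbidden (parity, ΔS, ΔL).
(c)–(d): forbidden (ΔL, ΔJ).
(c)–(e): forbidden (ΔS).
(c)–(f): forbidden (ΔL, ΔJ).
(d)–(e): forbidden (parity, ΔS, ΔL, ΔJ).
(d)–(f): forbidden (parity, ΔL, ΔJ).
(e)–(f): forbidden (parity, ΔS, ΔL, ΔJ).
Allowed pairs: 0 of 15.

0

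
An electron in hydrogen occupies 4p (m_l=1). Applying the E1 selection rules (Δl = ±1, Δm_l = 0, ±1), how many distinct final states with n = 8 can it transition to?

E1 requires Δl = ±1, so l_f ∈ {0, 2}; with 0 ≤ l_f ≤ n_f−1 = 7, the allowed l_f values are {0, 2}.
For l_f = 0: m_f ∈ {m_i−1, m_i, m_i+1} ∩ [−0, 0] = {0} → 1 state.
For l_f = 2: m_f ∈ {m_i−1, m_i, m_i+1} ∩ [−2, 2] = {0, 1, 2} → 3 states.
Total: 4.

4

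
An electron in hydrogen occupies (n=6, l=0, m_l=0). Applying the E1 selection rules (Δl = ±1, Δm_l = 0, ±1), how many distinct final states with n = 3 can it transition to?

3

E1 requires Δl = ±1, so l_f ∈ {-1, 1}; with 0 ≤ l_f ≤ n_f−1 = 2, the allowed l_f values are {1}.
For l_f = 1: m_f ∈ {m_i−1, m_i, m_i+1} ∩ [−1, 1] = {-1, 0, 1} → 3 states.
Total: 3.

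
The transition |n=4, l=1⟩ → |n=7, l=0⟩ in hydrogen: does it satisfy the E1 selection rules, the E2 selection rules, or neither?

E1

Δl = 0 − 1 = -1; l_i + l_f = 1.
E1 (Δl = ±1): satisfied.
E2 (Δl = 0,±2, l_i+l_f ≥ 2): not satisfied.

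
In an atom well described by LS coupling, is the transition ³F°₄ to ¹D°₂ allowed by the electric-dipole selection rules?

Reading off the term symbols: S 1→0, L 3→2, J 4→2, parity odd→odd.
Parity must change: odd → odd — ✗.
ΔS = 0: S: 1 → 0 — ✗.
ΔL = 0, ±1 (not L=0↔0): L: 3 → 2, ΔL = -1 — ✓.
ΔJ = 0, ±1 (not J=0↔0): J: 4 → 2, ΔJ = -2 — ✗.
Rule(s) violated: parity, ΔS, ΔJ.

forbidden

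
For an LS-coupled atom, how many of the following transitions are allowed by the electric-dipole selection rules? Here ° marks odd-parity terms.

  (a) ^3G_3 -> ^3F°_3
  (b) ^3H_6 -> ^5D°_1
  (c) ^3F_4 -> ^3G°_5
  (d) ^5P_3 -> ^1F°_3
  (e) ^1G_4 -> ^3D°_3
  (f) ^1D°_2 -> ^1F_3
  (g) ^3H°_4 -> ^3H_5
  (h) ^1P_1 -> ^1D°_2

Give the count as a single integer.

(a) allowed
(b) forbidden (ΔS, ΔL, ΔJ fail)
(c) allowed
(d) forbidden (ΔS, ΔL fail)
(e) forbidden (ΔS, ΔL fail)
(f) allowed
(g) allowed
(h) allowed
Total allowed: 5 of 8.

5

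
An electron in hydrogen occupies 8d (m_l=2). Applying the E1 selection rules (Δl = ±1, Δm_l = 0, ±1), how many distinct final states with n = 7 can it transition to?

E1 requires Δl = ±1, so l_f ∈ {1, 3}; with 0 ≤ l_f ≤ n_f−1 = 6, the allowed l_f values are {1, 3}.
For l_f = 1: m_f ∈ {m_i−1, m_i, m_i+1} ∩ [−1, 1] = {1} → 1 state.
For l_f = 3: m_f ∈ {m_i−1, m_i, m_i+1} ∩ [−3, 3] = {1, 2, 3} → 3 states.
Total: 4.

4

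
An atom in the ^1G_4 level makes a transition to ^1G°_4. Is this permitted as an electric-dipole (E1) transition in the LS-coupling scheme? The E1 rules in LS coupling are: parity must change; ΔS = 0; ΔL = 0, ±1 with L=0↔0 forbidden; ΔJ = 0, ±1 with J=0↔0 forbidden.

Parity must change: even → odd — ✓.
ΔS = 0: S: 0 → 0 — ✓.
ΔL = 0, ±1 (not L=0↔0): L: 4 → 4, ΔL = +0 — ✓.
ΔJ = 0, ±1 (not J=0↔0): J: 4 → 4, ΔJ = +0 — ✓.
All four E1 rules are satisfied.

allowed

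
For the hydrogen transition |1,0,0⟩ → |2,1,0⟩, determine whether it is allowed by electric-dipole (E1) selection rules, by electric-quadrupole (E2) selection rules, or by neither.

E1

Δl = 1 − 0 = +1; l_i + l_f = 1.
Δm_l = +0.
E1 (Δl = ±1, |Δm_l| ≤ 1): satisfied.
E2 (Δl = 0,±2, l_i+l_f ≥ 2, |Δm_l| ≤ 2): not satisfied.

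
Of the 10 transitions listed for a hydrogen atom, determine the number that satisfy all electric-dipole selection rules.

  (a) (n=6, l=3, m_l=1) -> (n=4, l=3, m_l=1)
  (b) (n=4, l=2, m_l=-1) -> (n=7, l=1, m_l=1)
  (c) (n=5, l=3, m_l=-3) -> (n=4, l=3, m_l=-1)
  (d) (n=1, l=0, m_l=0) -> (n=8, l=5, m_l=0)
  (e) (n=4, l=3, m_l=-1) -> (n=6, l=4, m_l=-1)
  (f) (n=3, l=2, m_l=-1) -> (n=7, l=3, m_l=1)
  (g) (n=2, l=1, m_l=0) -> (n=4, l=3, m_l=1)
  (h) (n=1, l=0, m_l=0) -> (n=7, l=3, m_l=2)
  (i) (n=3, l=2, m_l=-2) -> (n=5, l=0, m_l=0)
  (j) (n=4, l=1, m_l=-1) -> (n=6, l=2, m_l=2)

1

(a) forbidden — Δl = +0 (E1 requires Δl = ±1)
(b) forbidden — Δm_l = +2 (E1 requires Δm_l = 0, ±1)
(c) forbidden — Δl = +0 (E1 requires Δl = ±1); Δm_l = +2 (E1 requires Δm_l = 0, ±1)
(d) forbidden — Δl = +5 (E1 requires Δl = ±1)
(e) allowed
(f) forbidden — Δm_l = +2 (E1 requires Δm_l = 0, ±1)
(g) forbidden — Δl = +2 (E1 requires Δl = ±1)
(h) forbidden — Δl = +3 (E1 requires Δl = ±1); Δm_l = +2 (E1 requires Δm_l = 0, ±1)
(i) forbidden — Δl = -2 (E1 requires Δl = ±1); Δm_l = +2 (E1 requires Δm_l = 0, ±1)
(j) forbidden — Δm_l = +3 (E1 requires Δm_l = 0, ±1)
Total allowed: 1 of 10.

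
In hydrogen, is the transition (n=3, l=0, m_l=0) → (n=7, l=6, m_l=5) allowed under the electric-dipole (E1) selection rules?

Initial l = 0, final l = 6, so Δl = +6. E1 requires Δl = ±1: violated.
Δm_l = 5 − (0) = +5. E1 requires Δm_l = 0, ±1: violated.
The transition is electric-dipole forbidden.

forbidden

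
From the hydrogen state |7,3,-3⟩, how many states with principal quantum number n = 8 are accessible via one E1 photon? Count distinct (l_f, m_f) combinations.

E1 requires Δl = ±1, so l_f ∈ {2, 4}; with 0 ≤ l_f ≤ n_f−1 = 7, the allowed l_f values are {2, 4}.
For l_f = 2: m_f ∈ {m_i−1, m_i, m_i+1} ∩ [−2, 2] = {-2} → 1 state.
For l_f = 4: m_f ∈ {m_i−1, m_i, m_i+1} ∩ [−4, 4] = {-4, -3, -2} → 3 states.
Total: 4.

4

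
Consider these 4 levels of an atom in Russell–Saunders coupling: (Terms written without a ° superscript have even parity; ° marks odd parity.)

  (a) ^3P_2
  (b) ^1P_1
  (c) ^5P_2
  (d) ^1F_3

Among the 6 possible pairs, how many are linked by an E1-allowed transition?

0

(a)–(b): forbidden (parity, ΔS).
(a)–(c): forbidden (parity, ΔS).
(a)–(d): forbidden (parity, ΔS, ΔL).
(b)–(c): forbidden (parity, ΔS).
(b)–(d): forbidden (parity, ΔL, ΔJ).
(c)–(d): forbidden (parity, ΔS, ΔL).
Allowed pairs: 0 of 6.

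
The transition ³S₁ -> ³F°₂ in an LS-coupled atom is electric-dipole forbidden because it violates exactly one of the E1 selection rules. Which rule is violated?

the ΔL = 0, ±1 rule

Reading off the term symbols: S 1→1, L 0→3, J 1→2, parity even→odd.
Parity must change: even → odd — satisfied.
ΔS = 0: S: 1 → 1 — satisfied.
ΔL = 0, ±1 (not L=0↔0): L: 0 → 3, ΔL = +3 — violated.
ΔJ = 0, ±1 (not J=0↔0): J: 1 → 2, ΔJ = +1 — satisfied.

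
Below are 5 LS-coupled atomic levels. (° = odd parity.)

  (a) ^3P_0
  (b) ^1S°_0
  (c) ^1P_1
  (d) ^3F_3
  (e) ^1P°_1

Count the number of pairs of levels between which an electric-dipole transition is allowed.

2

(a)–(b): forbidden (ΔS, ΔJ).
(a)–(c): forbidden (parity, ΔS).
(a)–(d): forbidden (parity, ΔL, ΔJ).
(a)–(e): forbidden (ΔS).
(b)–(c): allowed.
(b)–(d): forbidden (ΔS, ΔL, ΔJ).
(b)–(e): forbidden (parity).
(c)–(d): forbidden (parity, ΔS, ΔL, ΔJ).
(c)–(e): allowed.
(d)–(e): forbidden (ΔS, ΔL, ΔJ).
Allowed pairs: 2 of 10.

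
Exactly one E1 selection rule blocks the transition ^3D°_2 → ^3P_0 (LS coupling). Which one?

Reading off the term symbols: S 1→1, L 2→1, J 2→0, parity odd→even.
Parity must change: odd → even — ok.
ΔS = 0: S: 1 → 1 — ok.
ΔL = 0, ±1 (not L=0↔0): L: 2 → 1, ΔL = -1 — ok.
ΔJ = 0, ±1 (not J=0↔0): J: 2 → 0, ΔJ = -2 — fails.

the ΔJ = 0, ±1 rule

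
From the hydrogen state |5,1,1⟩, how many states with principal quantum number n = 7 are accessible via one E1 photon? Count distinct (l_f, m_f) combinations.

4

E1 requires Δl = ±1, so l_f ∈ {0, 2}; with 0 ≤ l_f ≤ n_f−1 = 6, the allowed l_f values are {0, 2}.
For l_f = 0: m_f ∈ {m_i−1, m_i, m_i+1} ∩ [−0, 0] = {0} → 1 state.
For l_f = 2: m_f ∈ {m_i−1, m_i, m_i+1} ∩ [−2, 2] = {0, 1, 2} → 3 states.
Total: 4.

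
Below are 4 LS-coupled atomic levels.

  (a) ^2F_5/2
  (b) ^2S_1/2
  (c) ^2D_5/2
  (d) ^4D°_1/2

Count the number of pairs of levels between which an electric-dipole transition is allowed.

0

(a)–(b): forbidden (parity, ΔL, ΔJ).
(a)–(c): forbidden (parity).
(a)–(d): forbidden (ΔS, ΔJ).
(b)–(c): forbidden (parity, ΔL, ΔJ).
(b)–(d): forbidden (ΔS, ΔL).
(c)–(d): forbidden (ΔS, ΔJ).
Allowed pairs: 0 of 6.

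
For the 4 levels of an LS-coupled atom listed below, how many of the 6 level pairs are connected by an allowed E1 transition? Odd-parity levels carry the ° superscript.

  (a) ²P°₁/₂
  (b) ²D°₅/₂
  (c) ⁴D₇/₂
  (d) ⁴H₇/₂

0

(a)–(b): forbidden (parity, ΔJ).
(a)–(c): forbidden (ΔS, ΔJ).
(a)–(d): forbidden (ΔS, ΔL, ΔJ).
(b)–(c): forbidden (ΔS).
(b)–(d): forbidden (ΔS, ΔL).
(c)–(d): forbidden (parity, ΔL).
Allowed pairs: 0 of 6.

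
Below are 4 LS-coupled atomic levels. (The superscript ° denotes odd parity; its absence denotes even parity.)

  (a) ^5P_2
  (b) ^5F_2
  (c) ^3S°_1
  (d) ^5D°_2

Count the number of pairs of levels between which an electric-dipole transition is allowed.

2

(a)–(b): forbidden (parity, ΔL).
(a)–(c): forbidden (ΔS).
(a)–(d): allowed.
(b)–(c): forbidden (ΔS, ΔL).
(b)–(d): allowed.
(c)–(d): forbidden (parity, ΔS, ΔL).
Allowed pairs: 2 of 6.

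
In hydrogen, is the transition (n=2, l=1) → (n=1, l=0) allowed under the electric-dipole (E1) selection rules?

l: 1 → 0 (Δl = -1). Δl = ±1 ✓.
All E1 selection rules are satisfied.

allowed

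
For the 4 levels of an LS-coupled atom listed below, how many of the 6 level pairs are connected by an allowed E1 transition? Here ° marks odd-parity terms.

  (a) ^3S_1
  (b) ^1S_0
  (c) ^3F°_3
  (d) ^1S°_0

(a)–(b): forbidden (parity, ΔS, ΔL).
(a)–(c): forbidden (ΔL, ΔJ).
(a)–(d): forbidden (ΔS, ΔL).
(b)–(c): forbidden (ΔS, ΔL, ΔJ).
(b)–(d): forbidden (ΔL, ΔJ).
(c)–(d): forbidden (parity, ΔS, ΔL, ΔJ).
Allowed pairs: 0 of 6.

0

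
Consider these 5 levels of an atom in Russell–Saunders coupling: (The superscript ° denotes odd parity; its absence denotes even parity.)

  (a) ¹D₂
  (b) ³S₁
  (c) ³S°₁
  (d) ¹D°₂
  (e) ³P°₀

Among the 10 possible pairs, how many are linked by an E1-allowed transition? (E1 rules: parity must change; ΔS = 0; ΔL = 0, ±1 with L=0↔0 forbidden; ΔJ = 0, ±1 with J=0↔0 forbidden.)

(a)–(b): forbidden (parity, ΔS, ΔL).
(a)–(c): forbidden (ΔS, ΔL).
(a)–(d): allowed.
(a)–(e): forbidden (ΔS, ΔJ).
(b)–(c): forbidden (ΔL).
(b)–(d): forbidden (ΔS, ΔL).
(b)–(e): allowed.
(c)–(d): forbidden (parity, ΔS, ΔL).
(c)–(e): forbidden (parity).
(d)–(e): forbidden (parity, ΔS, ΔJ).
Allowed pairs: 2 of 10.

2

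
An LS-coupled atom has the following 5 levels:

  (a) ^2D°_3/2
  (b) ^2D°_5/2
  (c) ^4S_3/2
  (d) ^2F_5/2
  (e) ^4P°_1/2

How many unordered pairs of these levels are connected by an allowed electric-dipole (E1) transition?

3

(a)–(b): forbidden (parity).
(a)–(c): forbidden (ΔS, ΔL).
(a)–(d): allowed.
(a)–(e): forbidden (parity, ΔS).
(b)–(c): forbidden (ΔS, ΔL).
(b)–(d): allowed.
(b)–(e): forbidden (parity, ΔS, ΔJ).
(c)–(d): forbidden (parity, ΔS, ΔL).
(c)–(e): allowed.
(d)–(e): forbidden (ΔS, ΔL, ΔJ).
Allowed pairs: 3 of 10.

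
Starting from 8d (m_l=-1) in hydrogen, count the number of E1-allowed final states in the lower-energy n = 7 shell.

5

E1 requires Δl = ±1, so l_f ∈ {1, 3}; with 0 ≤ l_f ≤ n_f−1 = 6, the allowed l_f values are {1, 3}.
For l_f = 1: m_f ∈ {m_i−1, m_i, m_i+1} ∩ [−1, 1] = {-1, 0} → 2 states.
For l_f = 3: m_f ∈ {m_i−1, m_i, m_i+1} ∩ [−3, 3] = {-2, -1, 0} → 3 states.
Total: 5.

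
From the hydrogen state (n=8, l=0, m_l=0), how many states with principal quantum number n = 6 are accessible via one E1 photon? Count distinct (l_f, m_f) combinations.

E1 requires Δl = ±1, so l_f ∈ {-1, 1}; with 0 ≤ l_f ≤ n_f−1 = 5, the allowed l_f values are {1}.
For l_f = 1: m_f ∈ {m_i−1, m_i, m_i+1} ∩ [−1, 1] = {-1, 0, 1} → 3 states.
Total: 3.

3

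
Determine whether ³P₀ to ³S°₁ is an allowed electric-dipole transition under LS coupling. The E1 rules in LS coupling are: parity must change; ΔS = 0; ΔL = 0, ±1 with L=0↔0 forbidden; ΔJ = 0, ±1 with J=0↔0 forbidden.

allowed

Reading off the term symbols: S 1→1, L 1→0, J 0→1, parity even→odd.
Parity must change: even → odd — ✓.
ΔS = 0: S: 1 → 1 — ✓.
ΔL = 0, ±1 (not L=0↔0): L: 1 → 0, ΔL = -1 — ✓.
ΔJ = 0, ±1 (not J=0↔0): J: 0 → 1, ΔJ = +1 — ✓.
All four E1 rules are satisfied.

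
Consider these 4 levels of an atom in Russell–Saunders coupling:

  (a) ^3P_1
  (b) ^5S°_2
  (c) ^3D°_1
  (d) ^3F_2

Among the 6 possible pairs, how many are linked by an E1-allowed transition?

2

(a)–(b): forbidden (ΔS).
(a)–(c): allowed.
(a)–(d): forbidden (parity, ΔL).
(b)–(c): forbidden (parity, ΔS, ΔL).
(b)–(d): forbidden (ΔS, ΔL).
(c)–(d): allowed.
Allowed pairs: 2 of 6.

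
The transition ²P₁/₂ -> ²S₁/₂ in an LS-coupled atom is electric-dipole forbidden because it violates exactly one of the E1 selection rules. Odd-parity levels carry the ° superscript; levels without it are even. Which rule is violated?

parity

Reading off the term symbols: S 1/2→1/2, L 1→0, J 1/2→1/2, parity even→even.
ΔJ = 0, ±1 (not J=0↔0): J: 1/2 → 1/2, ΔJ = +0 — ok.
ΔS = 0: S: 1/2 → 1/2 — ok.
Parity must change: even → even — fails.
ΔL = 0, ±1 (not L=0↔0): L: 1 → 0, ΔL = -1 — ok.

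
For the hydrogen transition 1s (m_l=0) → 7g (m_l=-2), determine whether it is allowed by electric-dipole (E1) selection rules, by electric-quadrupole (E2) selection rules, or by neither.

Δl = 4 − 0 = +4; l_i + l_f = 4.
Δm_l = -2.
E1 (Δl = ±1, |Δm_l| ≤ 1): not satisfied.
E2 (Δl = 0,±2, l_i+l_f ≥ 2, |Δm_l| ≤ 2): not satisfied.

neither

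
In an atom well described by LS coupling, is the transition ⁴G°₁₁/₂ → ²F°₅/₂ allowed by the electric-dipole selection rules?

Parity must change: odd → odd — fails.
ΔS = 0: S: 3/2 → 1/2 — fails.
ΔL = 0, ±1 (not L=0↔0): L: 4 → 3, ΔL = -1 — ok.
ΔJ = 0, ±1 (not J=0↔0): J: 11/2 → 5/2, ΔJ = -3 — fails.
Rule(s) violated: parity, ΔS, ΔJ.

forbidden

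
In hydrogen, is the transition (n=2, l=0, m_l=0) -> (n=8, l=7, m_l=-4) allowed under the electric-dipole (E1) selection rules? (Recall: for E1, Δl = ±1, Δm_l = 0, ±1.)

l: 0 → 7 (Δl = +7). Δl = ±1 fails.
Δm_l = -4 − (0) = -4. E1 requires Δm_l = 0, ±1: fails.
The transition is electric-dipole forbidden.

forbidden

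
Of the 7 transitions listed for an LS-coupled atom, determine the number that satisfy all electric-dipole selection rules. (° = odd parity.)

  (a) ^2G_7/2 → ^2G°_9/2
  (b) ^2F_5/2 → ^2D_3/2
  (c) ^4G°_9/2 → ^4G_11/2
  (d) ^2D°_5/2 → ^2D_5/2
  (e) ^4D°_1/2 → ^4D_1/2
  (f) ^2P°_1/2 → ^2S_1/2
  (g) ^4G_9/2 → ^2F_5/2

5

(a) allowed
(b) forbidden (parity fails)
(c) allowed
(d) allowed
(e) allowed
(f) allowed
(g) forbidden (parity, ΔS, ΔJ fail)
Total allowed: 5 of 7.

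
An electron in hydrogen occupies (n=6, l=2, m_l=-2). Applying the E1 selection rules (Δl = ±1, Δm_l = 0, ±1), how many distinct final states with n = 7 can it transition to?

4

E1 requires Δl = ±1, so l_f ∈ {1, 3}; with 0 ≤ l_f ≤ n_f−1 = 6, the allowed l_f values are {1, 3}.
For l_f = 1: m_f ∈ {m_i−1, m_i, m_i+1} ∩ [−1, 1] = {-1} → 1 state.
For l_f = 3: m_f ∈ {m_i−1, m_i, m_i+1} ∩ [−3, 3] = {-3, -2, -1} → 3 states.
Total: 4.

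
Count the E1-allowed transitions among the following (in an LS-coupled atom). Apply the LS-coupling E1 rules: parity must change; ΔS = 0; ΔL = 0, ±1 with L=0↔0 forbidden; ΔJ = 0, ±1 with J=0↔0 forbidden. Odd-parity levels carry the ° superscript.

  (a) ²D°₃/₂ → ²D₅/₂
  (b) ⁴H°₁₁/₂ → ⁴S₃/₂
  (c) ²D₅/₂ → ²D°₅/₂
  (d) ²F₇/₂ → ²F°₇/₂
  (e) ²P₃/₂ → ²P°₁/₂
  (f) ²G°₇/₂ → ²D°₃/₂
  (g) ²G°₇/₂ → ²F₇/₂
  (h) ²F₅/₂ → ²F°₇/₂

(a) allowed
(b) forbidden (ΔL, ΔJ fail)
(c) allowed
(d) allowed
(e) allowed
(f) forbidden (parity, ΔL, ΔJ fail)
(g) allowed
(h) allowed
Total allowed: 6 of 8.

6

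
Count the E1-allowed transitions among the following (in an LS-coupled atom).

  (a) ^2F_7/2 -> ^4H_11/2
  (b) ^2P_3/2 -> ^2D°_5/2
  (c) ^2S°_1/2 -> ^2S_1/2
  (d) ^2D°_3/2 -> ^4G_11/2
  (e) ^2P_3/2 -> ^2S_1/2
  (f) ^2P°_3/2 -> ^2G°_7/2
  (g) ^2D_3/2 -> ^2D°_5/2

2

(a) forbidden (parity, ΔS, ΔL, ΔJ fail)
(b) allowed
(c) forbidden (ΔL fails)
(d) forbidden (ΔS, ΔL, ΔJ fail)
(e) forbidden (parity fails)
(f) forbidden (parity, ΔL, ΔJ fail)
(g) allowed
Total allowed: 2 of 7.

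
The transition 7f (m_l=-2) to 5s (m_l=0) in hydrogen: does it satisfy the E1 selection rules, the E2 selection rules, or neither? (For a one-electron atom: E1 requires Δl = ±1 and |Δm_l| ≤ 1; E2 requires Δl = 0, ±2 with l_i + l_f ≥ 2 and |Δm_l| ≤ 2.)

neither

Δl = 0 − 3 = -3; l_i + l_f = 3.
Δm_l = +2.
E1 (Δl = ±1, |Δm_l| ≤ 1): not satisfied.
E2 (Δl = 0,±2, l_i+l_f ≥ 2, |Δm_l| ≤ 2): not satisfied.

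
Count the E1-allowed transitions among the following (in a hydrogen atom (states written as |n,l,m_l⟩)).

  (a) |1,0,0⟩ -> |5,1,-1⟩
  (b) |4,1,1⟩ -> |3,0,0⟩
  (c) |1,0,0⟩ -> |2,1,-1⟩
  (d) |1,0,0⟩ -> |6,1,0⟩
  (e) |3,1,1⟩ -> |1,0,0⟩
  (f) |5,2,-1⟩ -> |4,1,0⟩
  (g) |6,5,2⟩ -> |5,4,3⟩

7

(a) allowed
(b) allowed
(c) allowed
(d) allowed
(e) allowed
(f) allowed
(g) allowed
Total allowed: 7 of 7.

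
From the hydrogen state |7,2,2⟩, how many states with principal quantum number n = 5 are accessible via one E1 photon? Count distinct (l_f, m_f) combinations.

4

E1 requires Δl = ±1, so l_f ∈ {1, 3}; with 0 ≤ l_f ≤ n_f−1 = 4, the allowed l_f values are {1, 3}.
For l_f = 1: m_f ∈ {m_i−1, m_i, m_i+1} ∩ [−1, 1] = {1} → 1 state.
For l_f = 3: m_f ∈ {m_i−1, m_i, m_i+1} ∩ [−3, 3] = {1, 2, 3} → 3 states.
Total: 4.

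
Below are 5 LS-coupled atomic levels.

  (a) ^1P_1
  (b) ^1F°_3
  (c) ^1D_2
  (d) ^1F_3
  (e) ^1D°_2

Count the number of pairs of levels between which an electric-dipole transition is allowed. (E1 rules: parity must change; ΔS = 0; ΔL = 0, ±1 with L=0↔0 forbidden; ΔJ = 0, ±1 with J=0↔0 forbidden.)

5

(a)–(b): forbidden (ΔL, ΔJ).
(a)–(c): forbidden (parity).
(a)–(d): forbidden (parity, ΔL, ΔJ).
(a)–(e): allowed.
(b)–(c): allowed.
(b)–(d): allowed.
(b)–(e): forbidden (parity).
(c)–(d): forbidden (parity).
(c)–(e): allowed.
(d)–(e): allowed.
Allowed pairs: 5 of 10.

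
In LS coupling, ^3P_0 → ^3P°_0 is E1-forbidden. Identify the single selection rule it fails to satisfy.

the J=0 ↔ J=0 exclusion

Reading off the term symbols: S 1→1, L 1→1, J 0→0, parity even→odd.
Parity must change: even → odd — passes.
ΔS = 0: S: 1 → 1 — passes.
ΔL = 0, ±1 (not L=0↔0): L: 1 → 1, ΔL = +0 — passes.
ΔJ = 0, ±1 (not J=0↔0): J: 0 → 0, ΔJ = +0 — fails.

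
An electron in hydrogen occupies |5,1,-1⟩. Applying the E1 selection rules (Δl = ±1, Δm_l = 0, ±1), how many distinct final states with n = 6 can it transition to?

4

E1 requires Δl = ±1, so l_f ∈ {0, 2}; with 0 ≤ l_f ≤ n_f−1 = 5, the allowed l_f values are {0, 2}.
For l_f = 0: m_f ∈ {m_i−1, m_i, m_i+1} ∩ [−0, 0] = {0} → 1 state.
For l_f = 2: m_f ∈ {m_i−1, m_i, m_i+1} ∩ [−2, 2] = {-2, -1, 0} → 3 states.
Total: 4.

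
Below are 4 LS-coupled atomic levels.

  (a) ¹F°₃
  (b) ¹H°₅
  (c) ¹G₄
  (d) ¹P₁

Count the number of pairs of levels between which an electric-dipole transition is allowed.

(a)–(b): forbidden (parity, ΔL, ΔJ).
(a)–(c): allowed.
(a)–(d): forbidden (ΔL, ΔJ).
(b)–(c): allowed.
(b)–(d): forbidden (ΔL, ΔJ).
(c)–(d): forbidden (parity, ΔL, ΔJ).
Allowed pairs: 2 of 6.

2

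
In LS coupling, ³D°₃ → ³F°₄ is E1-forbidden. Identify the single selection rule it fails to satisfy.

parity

Reading off the term symbols: S 1→1, L 2→3, J 3→4, parity odd→odd.
ΔL = 0, ±1 (not L=0↔0): L: 2 → 3, ΔL = +1 — satisfied.
ΔJ = 0, ±1 (not J=0↔0): J: 3 → 4, ΔJ = +1 — satisfied.
Parity must change: odd → odd — violated.
ΔS = 0: S: 1 → 1 — satisfied.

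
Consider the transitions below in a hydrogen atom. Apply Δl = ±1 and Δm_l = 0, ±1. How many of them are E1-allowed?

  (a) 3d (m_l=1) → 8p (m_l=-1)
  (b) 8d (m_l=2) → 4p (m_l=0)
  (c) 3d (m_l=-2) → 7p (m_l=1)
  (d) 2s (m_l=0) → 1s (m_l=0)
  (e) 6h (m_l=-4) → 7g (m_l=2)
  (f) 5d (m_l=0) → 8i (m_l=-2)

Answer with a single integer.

0

(a) forbidden — Δm_l = -2 (E1 requires Δm_l = 0, ±1)
(b) forbidden — Δm_l = -2 (E1 requires Δm_l = 0, ±1)
(c) forbidden — Δm_l = +3 (E1 requires Δm_l = 0, ±1)
(d) forbidden — Δl = +0 (E1 requires Δl = ±1)
(e) forbidden — Δm_l = +6 (E1 requires Δm_l = 0, ±1)
(f) forbidden — Δl = +4 (E1 requires Δl = ±1); Δm_l = -2 (E1 requires Δm_l = 0, ±1)
Total allowed: 0 of 6.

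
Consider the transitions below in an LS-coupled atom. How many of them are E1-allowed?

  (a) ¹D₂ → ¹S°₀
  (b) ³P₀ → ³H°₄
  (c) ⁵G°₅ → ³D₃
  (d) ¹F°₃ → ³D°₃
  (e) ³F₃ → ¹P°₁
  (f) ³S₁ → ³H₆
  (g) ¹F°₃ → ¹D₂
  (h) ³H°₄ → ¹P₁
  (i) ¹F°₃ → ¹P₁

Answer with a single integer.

(a) forbidden (ΔL, ΔJ fail)
(b) forbidden (ΔL, ΔJ fail)
(c) forbidden (ΔS, ΔL, ΔJ fail)
(d) forbidden (parity, ΔS fail)
(e) forbidden (ΔS, ΔL, ΔJ fail)
(f) forbidden (parity, ΔL, ΔJ fail)
(g) allowed
(h) forbidden (ΔS, ΔL, ΔJ fail)
(i) forbidden (ΔL, ΔJ fail)
Total allowed: 1 of 9.

1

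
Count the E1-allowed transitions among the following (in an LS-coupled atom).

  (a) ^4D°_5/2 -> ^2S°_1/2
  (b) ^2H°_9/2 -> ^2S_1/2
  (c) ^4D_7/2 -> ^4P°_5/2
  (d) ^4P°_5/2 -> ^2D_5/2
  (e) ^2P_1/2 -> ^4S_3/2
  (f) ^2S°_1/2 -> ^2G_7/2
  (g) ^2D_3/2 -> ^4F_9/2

(a) forbidden (parity, ΔS, ΔL, ΔJ fail)
(b) forbidden (ΔL, ΔJ fail)
(c) allowed
(d) forbidden (ΔS fails)
(e) forbidden (parity, ΔS fail)
(f) forbidden (ΔL, ΔJ fail)
(g) forbidden (parity, ΔS, ΔJ fail)
Total allowed: 1 of 7.

1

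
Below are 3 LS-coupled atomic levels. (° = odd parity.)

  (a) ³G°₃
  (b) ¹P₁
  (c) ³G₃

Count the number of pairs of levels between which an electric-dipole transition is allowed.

1

(a)–(b): forbidden (ΔS, ΔL, ΔJ).
(a)–(c): allowed.
(b)–(c): forbidden (parity, ΔS, ΔL, ΔJ).
Allowed pairs: 1 of 3.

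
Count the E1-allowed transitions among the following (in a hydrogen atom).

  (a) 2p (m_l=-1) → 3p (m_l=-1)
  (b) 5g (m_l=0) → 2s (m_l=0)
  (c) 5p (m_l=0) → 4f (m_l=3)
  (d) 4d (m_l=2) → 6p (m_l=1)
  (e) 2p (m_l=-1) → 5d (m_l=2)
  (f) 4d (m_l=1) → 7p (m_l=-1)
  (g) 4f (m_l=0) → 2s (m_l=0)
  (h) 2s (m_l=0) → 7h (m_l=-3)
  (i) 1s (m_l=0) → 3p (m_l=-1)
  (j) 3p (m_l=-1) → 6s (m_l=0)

3

(a) forbidden — Δl = +0 (E1 requires Δl = ±1)
(b) forbidden — Δl = -4 (E1 requires Δl = ±1)
(c) forbidden — Δl = +2 (E1 requires Δl = ±1); Δm_l = +3 (E1 requires Δm_l = 0, ±1)
(d) allowed
(e) forbidden — Δm_l = +3 (E1 requires Δm_l = 0, ±1)
(f) forbidden — Δm_l = -2 (E1 requires Δm_l = 0, ±1)
(g) forbidden — Δl = -3 (E1 requires Δl = ±1)
(h) forbidden — Δl = +5 (E1 requires Δl = ±1); Δm_l = -3 (E1 requires Δm_l = 0, ±1)
(i) allowed
(j) allowed
Total allowed: 3 of 10.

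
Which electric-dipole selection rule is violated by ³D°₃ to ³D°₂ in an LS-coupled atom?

Reading off the term symbols: S 1→1, L 2→2, J 3→2, parity odd→odd.
Parity must change: odd → odd — violated.
ΔS = 0: S: 1 → 1 — satisfied.
ΔL = 0, ±1 (not L=0↔0): L: 2 → 2, ΔL = +0 — satisfied.
ΔJ = 0, ±1 (not J=0↔0): J: 3 → 2, ΔJ = -1 — satisfied.

parity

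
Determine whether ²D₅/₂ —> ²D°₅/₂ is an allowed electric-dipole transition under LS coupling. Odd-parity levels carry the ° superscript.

Reading off the term symbols: S 1/2→1/2, L 2→2, J 5/2→5/2, parity even→odd.
Parity must change: even → odd — ok.
ΔS = 0: S: 1/2 → 1/2 — ok.
ΔL = 0, ±1 (not L=0↔0): L: 2 → 2, ΔL = +0 — ok.
ΔJ = 0, ±1 (not J=0↔0): J: 5/2 → 5/2, ΔJ = +0 — ok.
All four E1 rules are satisfied.

allowed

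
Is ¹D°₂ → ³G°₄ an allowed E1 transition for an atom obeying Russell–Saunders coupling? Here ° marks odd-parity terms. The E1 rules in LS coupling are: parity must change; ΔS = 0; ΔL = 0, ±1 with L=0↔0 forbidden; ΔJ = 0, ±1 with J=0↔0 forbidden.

Initial level: S=0, L=2, J=2, parity odd. Final level: S=1, L=4, J=4, parity odd.
ΔJ = 0, ±1 (not J=0↔0): J: 2 → 4, ΔJ = +2 — fails.
Parity must change: odd → odd — fails.
ΔS = 0: S: 0 → 1 — fails.
ΔL = 0, ±1 (not L=0↔0): L: 2 → 4, ΔL = +2 — fails.
Rule(s) violated: parity, ΔS, ΔL, ΔJ.

forbidden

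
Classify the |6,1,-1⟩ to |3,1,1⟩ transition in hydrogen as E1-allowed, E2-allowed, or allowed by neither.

Δl = 1 − 1 = +0; l_i + l_f = 2.
Δm_l = +2.
E1 (Δl = ±1, |Δm_l| ≤ 1): not satisfied.
E2 (Δl = 0,±2, l_i+l_f ≥ 2, |Δm_l| ≤ 2): satisfied.

E2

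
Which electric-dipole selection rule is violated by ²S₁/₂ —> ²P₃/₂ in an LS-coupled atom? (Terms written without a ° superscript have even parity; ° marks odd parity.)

Reading off the term symbols: S 1/2→1/2, L 0→1, J 1/2→3/2, parity even→even.
Parity must change: even → even — ✗.
ΔS = 0: S: 1/2 → 1/2 — ✓.
ΔL = 0, ±1 (not L=0↔0): L: 0 → 1, ΔL = +1 — ✓.
ΔJ = 0, ±1 (not J=0↔0): J: 1/2 → 3/2, ΔJ = +1 — ✓.

parity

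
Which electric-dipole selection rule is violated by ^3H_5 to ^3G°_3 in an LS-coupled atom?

the ΔJ = 0, ±1 rule

Reading off the term symbols: S 1→1, L 5→4, J 5→3, parity even→odd.
Parity must change: even → odd — ok.
ΔS = 0: S: 1 → 1 — ok.
ΔL = 0, ±1 (not L=0↔0): L: 5 → 4, ΔL = -1 — ok.
ΔJ = 0, ±1 (not J=0↔0): J: 5 → 3, ΔJ = -2 — fails.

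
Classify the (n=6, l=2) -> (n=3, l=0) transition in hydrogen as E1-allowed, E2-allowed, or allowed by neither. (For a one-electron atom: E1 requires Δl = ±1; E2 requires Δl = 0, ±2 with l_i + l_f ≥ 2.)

E2

Δl = 0 − 2 = -2; l_i + l_f = 2.
E1 (Δl = ±1): not satisfied.
E2 (Δl = 0,±2, l_i+l_f ≥ 2): satisfied.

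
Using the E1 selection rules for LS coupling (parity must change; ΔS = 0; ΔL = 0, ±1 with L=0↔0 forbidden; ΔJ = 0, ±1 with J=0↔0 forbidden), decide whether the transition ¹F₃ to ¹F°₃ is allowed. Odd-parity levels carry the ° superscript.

Reading off the term symbols: S 0→0, L 3→3, J 3→3, parity even→odd.
Parity must change: even → odd — ok.
ΔS = 0: S: 0 → 0 — ok.
ΔL = 0, ±1 (not L=0↔0): L: 3 → 3, ΔL = +0 — ok.
ΔJ = 0, ±1 (not J=0↔0): J: 3 → 3, ΔJ = +0 — ok.
All four E1 rules are satisfied.

allowed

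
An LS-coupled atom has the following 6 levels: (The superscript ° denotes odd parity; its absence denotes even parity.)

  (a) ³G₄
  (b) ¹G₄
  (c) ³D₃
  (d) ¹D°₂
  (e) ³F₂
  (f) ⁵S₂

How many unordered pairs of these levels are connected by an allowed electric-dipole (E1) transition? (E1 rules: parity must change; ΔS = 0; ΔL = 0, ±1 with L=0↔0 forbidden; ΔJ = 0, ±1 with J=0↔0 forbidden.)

(a)–(b): forbidden (parity, ΔS).
(a)–(c): forbidden (parity, ΔL).
(a)–(d): forbidden (ΔS, ΔL, ΔJ).
(a)–(e): forbidden (parity, ΔJ).
(a)–(f): forbidden (parity, ΔS, ΔL, ΔJ).
(b)–(c): forbidden (parity, ΔS, ΔL).
(b)–(d): forbidden (ΔL, ΔJ).
(b)–(e): forbidden (parity, ΔS, ΔJ).
(b)–(f): forbidden (parity, ΔS, ΔL, ΔJ).
(c)–(d): forbidden (ΔS).
(c)–(e): forbidden (parity).
(c)–(f): forbidden (parity, ΔS, ΔL).
(d)–(e): forbidden (ΔS).
(d)–(f): forbidden (ΔS, ΔL).
(e)–(f): forbidden (parity, ΔS, ΔL).
Allowed pairs: 0 of 15.

0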